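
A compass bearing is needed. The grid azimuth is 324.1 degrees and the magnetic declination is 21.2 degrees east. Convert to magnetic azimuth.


magnetic azimuth = grid azimuth - declination (east +ve)
mag_az = 324.1 - 21.2 = 302.9 degrees

302.9 degrees


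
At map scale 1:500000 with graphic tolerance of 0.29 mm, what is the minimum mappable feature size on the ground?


ground = 0.29 mm * 500000 / 1000 = 145.0 m

145.0 m


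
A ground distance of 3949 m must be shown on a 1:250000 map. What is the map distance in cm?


map_cm = 3949 * 100 / 250000 = 1.5796 cm ≈ 1.58 cm

1.58 cm


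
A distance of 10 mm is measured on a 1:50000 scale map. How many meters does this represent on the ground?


ground = 10 mm * 50000 / 1000 = 500.0 m

500.0 m


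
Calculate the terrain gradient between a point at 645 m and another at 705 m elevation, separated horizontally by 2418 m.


gradient = (705 - 645) / 2418 = 60 / 2418 = 0.0248

0.0248


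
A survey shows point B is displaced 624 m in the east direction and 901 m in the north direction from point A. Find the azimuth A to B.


az = atan2(624, 901) = 34.7 deg
adjusted to 0-360: 34.7 degrees

34.7 degrees


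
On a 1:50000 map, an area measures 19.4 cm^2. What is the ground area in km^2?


ground_area = 19.4 * (50000/100)^2 = 4850000.0 m^2 = 4.85 km^2

4.85 km^2


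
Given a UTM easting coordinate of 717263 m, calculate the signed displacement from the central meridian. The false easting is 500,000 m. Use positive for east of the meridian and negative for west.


displacement = 717263 - 500000 = 217263 m

217263 m


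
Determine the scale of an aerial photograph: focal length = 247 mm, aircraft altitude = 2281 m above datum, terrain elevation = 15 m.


scale = f / (H - h) = 247 mm / 2266 m = 247 / 2266000 = 1:9174

1:9174


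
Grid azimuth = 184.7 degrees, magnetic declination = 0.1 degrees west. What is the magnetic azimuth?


magnetic azimuth = grid azimuth - declination (east +ve)
mag_az = 184.7 - -0.1 = 184.8 degrees

184.8 degrees


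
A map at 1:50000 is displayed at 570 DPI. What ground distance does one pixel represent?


pixel_cm = 2.54 / 570 ≈ 0.004456 cm
ground = pixel_cm * 50000 / 100 = 2.54 * 50000 / (570 * 100) = 127000 / 57000 ≈ 2.23 m

2.23 m


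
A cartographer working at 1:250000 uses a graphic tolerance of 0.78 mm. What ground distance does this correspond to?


ground = 0.78 mm * 250000 / 1000 = 195.0 m

195.0 m


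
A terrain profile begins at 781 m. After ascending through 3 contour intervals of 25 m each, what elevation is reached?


elevation = 781 + 3 * 25 = 856 m

856 m


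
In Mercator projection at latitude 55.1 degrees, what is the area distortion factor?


area_distortion = 1/cos^2(55.1) = 3.055

3.055


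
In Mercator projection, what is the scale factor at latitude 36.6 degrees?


SF = 1 / cos(36.6) = 1 / 0.802817 = 1.246

1.246


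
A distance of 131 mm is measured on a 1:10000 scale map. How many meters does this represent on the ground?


ground = 131 mm * 10000 / 1000 = 1310.0 m

1310.0 m


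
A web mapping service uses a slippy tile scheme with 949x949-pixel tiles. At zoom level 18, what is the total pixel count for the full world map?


tiles per axis = 2^18 = 262144
total tiles = 262144^2 = 68719476736
pixels per axis = 262144 * 949 = 248774656
total pixels = 248774656^2 = 61888829467918336

61888829467918336 pixels


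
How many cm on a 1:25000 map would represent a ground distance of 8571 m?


map_cm = 8571 * 100 / 25000 = 34.284 cm ≈ 34.28 cm

34.28 cm


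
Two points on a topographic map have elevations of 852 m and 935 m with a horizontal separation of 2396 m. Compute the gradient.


gradient = (935 - 852) / 2396 = 83 / 2396 = 0.0346

0.0346


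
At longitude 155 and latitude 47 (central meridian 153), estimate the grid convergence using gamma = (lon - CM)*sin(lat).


gamma = (155 - 153) * sin(47) = 2 * 0.731354 = 1.463 degrees

1.463 degrees


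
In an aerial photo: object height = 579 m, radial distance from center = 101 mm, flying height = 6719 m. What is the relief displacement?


d = h * r / H = 579 * 101 / 6719 = 8.7 mm

8.7 mm


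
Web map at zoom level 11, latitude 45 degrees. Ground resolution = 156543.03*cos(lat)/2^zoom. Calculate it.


res = 156543.03 * cos(45) / 2^11 = 156543.03 * 0.70710678 / 2048 = 54.05 m/pixel

54.05 m/pixel


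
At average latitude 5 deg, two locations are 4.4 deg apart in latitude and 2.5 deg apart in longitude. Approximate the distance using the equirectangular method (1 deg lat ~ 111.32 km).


dlat_km = 4.4 * 111.32 = 489.808
dlon_km = 2.5 * 111.32 * cos(5) ≈ 277.241
dist = sqrt(489.808^2 + 277.241^2) ≈ 562.8 km

562.8 km


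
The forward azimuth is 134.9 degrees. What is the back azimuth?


back azimuth = (134.9 + 180) mod 360 = 314.9 degrees

314.9 degrees


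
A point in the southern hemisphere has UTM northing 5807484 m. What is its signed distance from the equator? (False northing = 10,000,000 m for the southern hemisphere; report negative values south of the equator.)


For southern: actual = 5807484 - 10000000 = -4192516 m

-4192516 m


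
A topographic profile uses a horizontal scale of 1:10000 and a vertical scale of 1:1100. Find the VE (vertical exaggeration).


VE = horizontal_scale / vertical_scale = 10000 / 1100 ≈ 9.1

9.1x


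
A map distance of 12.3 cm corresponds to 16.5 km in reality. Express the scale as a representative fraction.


ground = 16.5 km = 1650000 cm; RF denominator = ground / map = 1650000 / 12.3 ≈ 134146; RF = 1:134146

1:134146


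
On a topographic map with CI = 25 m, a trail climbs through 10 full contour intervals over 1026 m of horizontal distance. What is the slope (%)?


elevation change = 10 * 25 = 250 m
slope = 250 / 1026 * 100 = 24.4%

24.4%


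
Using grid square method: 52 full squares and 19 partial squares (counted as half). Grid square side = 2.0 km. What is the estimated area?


effective squares = 52 + 19 * 0.5 = 61.5
area = 61.5 * 4.0 = 246.0 km^2

246.0 km^2


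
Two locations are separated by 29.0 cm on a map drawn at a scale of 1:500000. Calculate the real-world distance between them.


ground = 29.0 cm * 500000 / 100 = 145000.0 m = 145.0 km

145.0 km


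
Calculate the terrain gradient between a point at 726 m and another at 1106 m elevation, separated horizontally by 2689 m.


gradient = (1106 - 726) / 2689 = 380 / 2689 = 0.1413

0.1413


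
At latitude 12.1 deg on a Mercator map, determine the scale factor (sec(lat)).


SF = 1 / cos(12.1) = 1 / 0.977783 = 1.023

1.023


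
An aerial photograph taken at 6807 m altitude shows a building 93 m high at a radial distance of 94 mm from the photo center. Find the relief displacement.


d = h * r / H = 93 * 94 / 6807 = 1.28 mm

1.28 mm


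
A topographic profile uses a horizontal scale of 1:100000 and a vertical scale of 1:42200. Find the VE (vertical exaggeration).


VE = horizontal_scale / vertical_scale = 100000 / 42200 ≈ 2.4

2.4x


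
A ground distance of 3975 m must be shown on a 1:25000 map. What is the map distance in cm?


map_cm = 3975 * 100 / 25000 = 15.9 cm

15.9 cm


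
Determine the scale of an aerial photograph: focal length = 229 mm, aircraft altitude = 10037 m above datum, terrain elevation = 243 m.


scale = f / (H - h) = 229 mm / 9794 m = 229 / 9794000 = 1:42769

1:42769


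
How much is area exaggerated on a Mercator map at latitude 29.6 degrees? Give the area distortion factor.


area_distortion = 1/cos^2(29.6) = 1.323

1.323


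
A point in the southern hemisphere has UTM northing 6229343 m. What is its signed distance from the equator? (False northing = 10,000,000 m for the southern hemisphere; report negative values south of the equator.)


For southern: actual = 6229343 - 10000000 = -3770657 m

-3770657 m


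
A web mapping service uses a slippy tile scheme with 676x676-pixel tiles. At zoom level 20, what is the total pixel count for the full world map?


tiles per axis = 2^20 = 1048576
total tiles = 1048576^2 = 1099511627776
pixels per axis = 1048576 * 676 = 708837376
total pixels = 708837376^2 = 502450425614565376

502450425614565376 pixels


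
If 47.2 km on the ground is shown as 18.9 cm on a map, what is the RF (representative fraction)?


ground = 47.2 km = 4720000 cm; RF denominator = ground / map = 4720000 / 18.9 ≈ 249735; RF = 1:249735

1:249735


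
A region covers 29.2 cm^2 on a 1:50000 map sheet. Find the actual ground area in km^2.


ground_area = 29.2 * (50000/100)^2 = 7300000.0 m^2 = 7.3 km^2

7.3 km^2


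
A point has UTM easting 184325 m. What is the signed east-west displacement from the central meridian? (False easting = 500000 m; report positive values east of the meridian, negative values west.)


displacement = 184325 - 500000 = -315675 m

-315675 m


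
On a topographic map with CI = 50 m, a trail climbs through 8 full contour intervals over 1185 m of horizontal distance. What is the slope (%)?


elevation change = 8 * 50 = 400 m
slope = 400 / 1185 * 100 = 33.8%

33.8%


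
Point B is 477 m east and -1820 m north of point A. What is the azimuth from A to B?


az = atan2(477, -1820) = 165.3 deg
adjusted to 0-360: 165.3 degrees

165.3 degrees


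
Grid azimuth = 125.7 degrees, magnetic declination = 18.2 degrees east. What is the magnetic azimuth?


magnetic azimuth = grid azimuth - declination (east +ve)
mag_az = 125.7 - 18.2 = 107.5 degrees

107.5 degrees


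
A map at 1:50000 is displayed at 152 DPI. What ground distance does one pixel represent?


pixel_cm = 2.54 / 152 ≈ 0.016711 cm
ground = pixel_cm * 50000 / 100 = 2.54 * 50000 / (152 * 100) = 127000 / 15200 ≈ 8.36 m

8.36 m


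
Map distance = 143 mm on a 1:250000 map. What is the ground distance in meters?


ground = 143 mm * 250000 / 1000 = 35750.0 m

35750.0 m


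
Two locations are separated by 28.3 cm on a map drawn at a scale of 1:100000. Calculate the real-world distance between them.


ground = 28.3 cm * 100000 / 100 = 28300.0 m = 28.3 km

28.3 km


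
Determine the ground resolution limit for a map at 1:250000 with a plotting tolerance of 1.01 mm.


ground = 1.01 mm * 250000 / 1000 = 252.5 m

252.5 m


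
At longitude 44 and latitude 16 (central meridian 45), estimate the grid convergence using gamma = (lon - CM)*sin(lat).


gamma = (44 - 45) * sin(16) = -1 * 0.275637 = -0.276 degrees

-0.276 degrees


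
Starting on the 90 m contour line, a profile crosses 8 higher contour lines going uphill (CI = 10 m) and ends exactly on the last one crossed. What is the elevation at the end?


elevation = 90 + 8 * 10 = 170 m

170 m


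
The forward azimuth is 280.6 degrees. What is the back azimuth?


back azimuth = (280.6 + 180) mod 360 = 100.6 degrees

100.6 degrees


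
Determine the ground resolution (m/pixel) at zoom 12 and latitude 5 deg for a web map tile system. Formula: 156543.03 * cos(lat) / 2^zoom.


res = 156543.03 * cos(5) / 2^12 = 156543.03 * 0.9961947 / 4096 = 38.07 m/pixel

38.07 m/pixel


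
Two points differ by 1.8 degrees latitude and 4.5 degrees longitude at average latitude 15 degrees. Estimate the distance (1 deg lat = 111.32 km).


dlat_km = 1.8 * 111.32 = 200.376
dlon_km = 4.5 * 111.32 * cos(15) ≈ 483.871
dist = sqrt(200.376^2 + 483.871^2) ≈ 523.7 km

523.7 km


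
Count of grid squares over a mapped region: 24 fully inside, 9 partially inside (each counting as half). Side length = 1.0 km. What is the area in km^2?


effective squares = 24 + 9 * 0.5 = 28.5
area = 28.5 * 1.0 = 28.5 km^2

28.5 km^2


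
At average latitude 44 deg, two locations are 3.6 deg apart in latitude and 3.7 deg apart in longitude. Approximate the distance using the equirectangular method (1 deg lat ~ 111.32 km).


dlat_km = 3.6 * 111.32 = 400.752
dlon_km = 3.7 * 111.32 * cos(44) ≈ 296.285
dist = sqrt(400.752^2 + 296.285^2) ≈ 498.4 km

498.4 km


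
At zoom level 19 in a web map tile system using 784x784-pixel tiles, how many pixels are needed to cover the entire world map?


tiles per axis = 2^19 = 524288
total tiles = 524288^2 = 274877906944
pixels per axis = 524288 * 784 = 411041792
total pixels = 411041792^2 = 168955354770571264

168955354770571264 pixels


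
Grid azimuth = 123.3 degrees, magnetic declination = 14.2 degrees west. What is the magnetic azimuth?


magnetic azimuth = grid azimuth - declination (east +ve)
mag_az = 123.3 - -14.2 = 137.5 degrees

137.5 degrees


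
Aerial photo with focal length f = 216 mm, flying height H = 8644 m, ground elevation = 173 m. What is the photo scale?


scale = f / (H - h) = 216 mm / 8471 m = 216 / 8471000 = 1:39218

1:39218


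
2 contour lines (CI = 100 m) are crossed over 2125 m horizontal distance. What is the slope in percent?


elevation change = 2 * 100 = 200 m
slope = 200 / 2125 * 100 = 9.4%

9.4%


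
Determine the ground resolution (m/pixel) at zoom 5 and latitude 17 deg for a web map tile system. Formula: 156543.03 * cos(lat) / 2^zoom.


res = 156543.03 * cos(17) / 2^5 = 156543.03 * 0.95630476 / 32 = 4678.21 m/pixel

4678.21 m/pixel


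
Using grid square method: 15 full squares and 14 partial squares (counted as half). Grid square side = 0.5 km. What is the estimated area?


effective squares = 15 + 14 * 0.5 = 22.0
area = 22.0 * 0.25 = 5.5 km^2

5.5 km^2


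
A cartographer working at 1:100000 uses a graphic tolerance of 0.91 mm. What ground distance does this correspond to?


ground = 0.91 mm * 100000 / 1000 = 91.0 m

91.0 m


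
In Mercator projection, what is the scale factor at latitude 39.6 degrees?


SF = 1 / cos(39.6) = 1 / 0.770513 = 1.298

1.298


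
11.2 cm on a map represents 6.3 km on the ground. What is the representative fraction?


ground = 6.3 km = 630000 cm; RF denominator = ground / map = 630000 / 11.2 = 56250; RF = 1:56250

1:56250


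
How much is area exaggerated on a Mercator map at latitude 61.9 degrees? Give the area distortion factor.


area_distortion = 1/cos^2(61.9) = 4.508

4.508


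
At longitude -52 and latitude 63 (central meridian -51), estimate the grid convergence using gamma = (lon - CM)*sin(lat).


gamma = (-52 - -51) * sin(63) = -1 * 0.891007 = -0.891 degrees

-0.891 degrees


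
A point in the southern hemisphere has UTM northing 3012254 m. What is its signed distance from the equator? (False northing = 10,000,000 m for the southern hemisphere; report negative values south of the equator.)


For southern: actual = 3012254 - 10000000 = -6987746 m

-6987746 m


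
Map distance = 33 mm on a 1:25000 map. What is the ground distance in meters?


ground = 33 mm * 25000 / 1000 = 825.0 m

825.0 m


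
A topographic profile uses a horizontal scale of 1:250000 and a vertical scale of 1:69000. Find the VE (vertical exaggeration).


VE = horizontal_scale / vertical_scale = 250000 / 69000 ≈ 3.6

3.6x


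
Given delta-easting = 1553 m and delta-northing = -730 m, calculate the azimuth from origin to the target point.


az = atan2(1553, -730) = 115.2 deg
adjusted to 0-360: 115.2 degrees

115.2 degrees


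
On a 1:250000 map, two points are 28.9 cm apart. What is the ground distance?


ground = 28.9 cm * 250000 / 100 = 72250.0 m = 72.25 km

72.25 km


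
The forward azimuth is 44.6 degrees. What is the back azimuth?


back azimuth = (44.6 + 180) mod 360 = 224.6 degrees

224.6 degrees


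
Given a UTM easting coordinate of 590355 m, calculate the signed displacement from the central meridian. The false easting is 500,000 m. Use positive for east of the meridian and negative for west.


displacement = 590355 - 500000 = 90355 m

90355 m


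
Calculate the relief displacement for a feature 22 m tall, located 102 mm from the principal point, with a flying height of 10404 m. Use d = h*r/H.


d = h * r / H = 22 * 102 / 10404 = 0.22 mm

0.22 mm


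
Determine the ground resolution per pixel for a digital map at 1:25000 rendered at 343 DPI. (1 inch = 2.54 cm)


pixel_cm = 2.54 / 343 ≈ 0.007405 cm
ground = pixel_cm * 25000 / 100 = 2.54 * 25000 / (343 * 100) = 63500 / 34300 ≈ 1.85 m

1.85 m


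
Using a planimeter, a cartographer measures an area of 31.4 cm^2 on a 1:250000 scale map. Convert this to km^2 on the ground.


ground_area = 31.4 * (250000/100)^2 = 196250000.0 m^2 = 196.25 km^2

196.25 km^2


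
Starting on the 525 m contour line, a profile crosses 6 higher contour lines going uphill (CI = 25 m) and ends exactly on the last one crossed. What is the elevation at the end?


elevation = 525 + 6 * 25 = 675 m

675 m


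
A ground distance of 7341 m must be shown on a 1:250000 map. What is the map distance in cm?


map_cm = 7341 * 100 / 250000 = 2.9364 cm ≈ 2.94 cm

2.94 cm


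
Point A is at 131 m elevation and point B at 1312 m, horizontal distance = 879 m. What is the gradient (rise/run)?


gradient = (1312 - 131) / 879 = 1181 / 879 = 1.3436

1.3436


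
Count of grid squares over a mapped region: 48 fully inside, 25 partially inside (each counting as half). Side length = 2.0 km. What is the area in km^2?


effective squares = 48 + 25 * 0.5 = 60.5
area = 60.5 * 4.0 = 242.0 km^2

242.0 km^2


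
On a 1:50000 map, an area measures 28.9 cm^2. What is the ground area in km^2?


ground_area = 28.9 * (50000/100)^2 = 7225000.0 m^2 = 7.225 km^2

7.225 km^2


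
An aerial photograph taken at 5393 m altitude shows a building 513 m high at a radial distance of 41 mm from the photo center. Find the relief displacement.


d = h * r / H = 513 * 41 / 5393 = 3.9 mm

3.9 mm


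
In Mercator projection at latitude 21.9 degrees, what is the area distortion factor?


area_distortion = 1/cos^2(21.9) = 1.162

1.162


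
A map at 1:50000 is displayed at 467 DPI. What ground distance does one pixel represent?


pixel_cm = 2.54 / 467 ≈ 0.005439 cm
ground = pixel_cm * 50000 / 100 = 2.54 * 50000 / (467 * 100) = 127000 / 46700 ≈ 2.72 m

2.72 m


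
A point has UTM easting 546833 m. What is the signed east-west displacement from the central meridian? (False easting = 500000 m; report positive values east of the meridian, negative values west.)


displacement = 546833 - 500000 = 46833 m

46833 m


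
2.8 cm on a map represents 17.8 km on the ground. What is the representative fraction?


ground = 17.8 km = 1780000 cm; RF denominator = ground / map = 1780000 / 2.8 ≈ 635714; RF = 1:635714

1:635714


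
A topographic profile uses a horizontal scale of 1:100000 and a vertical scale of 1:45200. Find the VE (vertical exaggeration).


VE = horizontal_scale / vertical_scale = 100000 / 45200 ≈ 2.2

2.2x


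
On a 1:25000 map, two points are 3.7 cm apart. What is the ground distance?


ground = 3.7 cm * 25000 / 100 = 925.0 m

925.0 m


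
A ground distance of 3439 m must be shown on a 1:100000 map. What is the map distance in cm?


map_cm = 3439 * 100 / 100000 = 3.439 cm ≈ 3.44 cm

3.44 cm


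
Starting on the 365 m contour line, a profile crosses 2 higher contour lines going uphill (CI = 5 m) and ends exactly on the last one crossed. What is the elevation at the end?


elevation = 365 + 2 * 5 = 375 m

375 m


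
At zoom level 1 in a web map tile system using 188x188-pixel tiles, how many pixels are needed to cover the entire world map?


tiles per axis = 2^1 = 2
total tiles = 2^2 = 4
pixels per axis = 2 * 188 = 376
total pixels = 376^2 = 141376

141376 pixels


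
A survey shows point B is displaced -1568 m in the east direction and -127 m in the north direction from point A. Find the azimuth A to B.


az = atan2(-1568, -127) = -94.6 deg
adjusted to 0-360: 265.4 degrees

265.4 degrees


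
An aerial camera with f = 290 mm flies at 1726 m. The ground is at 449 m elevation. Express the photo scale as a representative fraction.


scale = f / (H - h) = 290 mm / 1277 m = 290 / 1277000 = 1:4403

1:4403


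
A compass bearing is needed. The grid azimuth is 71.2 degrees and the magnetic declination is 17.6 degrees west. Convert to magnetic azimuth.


magnetic azimuth = grid azimuth - declination (east +ve)
mag_az = 71.2 - -17.6 = 88.8 degrees

88.8 degrees


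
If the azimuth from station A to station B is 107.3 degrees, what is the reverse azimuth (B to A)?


back azimuth = (107.3 + 180) mod 360 = 287.3 degrees

287.3 degrees


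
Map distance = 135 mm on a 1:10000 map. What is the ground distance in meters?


ground = 135 mm * 10000 / 1000 = 1350.0 m

1350.0 m


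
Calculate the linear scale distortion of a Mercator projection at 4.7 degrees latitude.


SF = 1 / cos(4.7) = 1 / 0.996637 = 1.003

1.003


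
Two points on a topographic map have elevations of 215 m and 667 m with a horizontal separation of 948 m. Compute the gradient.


gradient = (667 - 215) / 948 = 452 / 948 = 0.4768

0.4768


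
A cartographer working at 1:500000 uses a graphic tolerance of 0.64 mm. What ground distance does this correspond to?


ground = 0.64 mm * 500000 / 1000 = 320.0 m

320.0 m


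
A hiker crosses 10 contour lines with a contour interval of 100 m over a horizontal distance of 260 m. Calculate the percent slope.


elevation change = 10 * 100 = 1000 m
slope = 1000 / 260 * 100 = 384.6%

384.6%


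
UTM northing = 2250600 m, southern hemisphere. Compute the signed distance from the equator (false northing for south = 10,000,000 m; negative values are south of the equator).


For southern: actual = 2250600 - 10000000 = -7749400 m

-7749400 m


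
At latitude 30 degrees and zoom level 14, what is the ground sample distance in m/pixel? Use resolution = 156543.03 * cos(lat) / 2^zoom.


res = 156543.03 * cos(30) / 2^14 = 156543.03 * 0.8660254 / 16384 = 8.27 m/pixel

8.27 m/pixel


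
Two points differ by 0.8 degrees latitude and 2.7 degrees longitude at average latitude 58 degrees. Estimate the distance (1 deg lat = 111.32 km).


dlat_km = 0.8 * 111.32 = 89.056
dlon_km = 2.7 * 111.32 * cos(58) ≈ 159.275
dist = sqrt(89.056^2 + 159.275^2) ≈ 182.5 km

182.5 km


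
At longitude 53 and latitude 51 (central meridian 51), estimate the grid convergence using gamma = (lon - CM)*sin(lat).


gamma = (53 - 51) * sin(51) = 2 * 0.777146 = 1.554 degrees

1.554 degrees


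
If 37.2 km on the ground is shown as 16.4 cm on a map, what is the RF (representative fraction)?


ground = 37.2 km = 3720000 cm; RF denominator = ground / map = 3720000 / 16.4 ≈ 226829; RF = 1:226829

1:226829


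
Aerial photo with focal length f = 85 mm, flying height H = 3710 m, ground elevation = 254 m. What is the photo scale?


scale = f / (H - h) = 85 mm / 3456 m = 85 / 3456000 = 1:40659

1:40659


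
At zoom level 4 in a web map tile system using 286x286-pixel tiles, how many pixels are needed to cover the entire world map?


tiles per axis = 2^4 = 16
total tiles = 16^2 = 256
pixels per axis = 16 * 286 = 4576
total pixels = 4576^2 = 20939776

20939776 pixels


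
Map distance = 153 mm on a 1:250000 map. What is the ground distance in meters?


ground = 153 mm * 250000 / 1000 = 38250.0 m

38250.0 m


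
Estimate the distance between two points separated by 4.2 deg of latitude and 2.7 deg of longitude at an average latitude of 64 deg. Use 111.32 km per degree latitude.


dlat_km = 4.2 * 111.32 = 467.544
dlon_km = 2.7 * 111.32 * cos(64) ≈ 131.759
dist = sqrt(467.544^2 + 131.759^2) ≈ 485.8 km

485.8 km


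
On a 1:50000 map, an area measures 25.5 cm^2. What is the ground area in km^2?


ground_area = 25.5 * (50000/100)^2 = 6375000.0 m^2 = 6.375 km^2

6.375 km^2


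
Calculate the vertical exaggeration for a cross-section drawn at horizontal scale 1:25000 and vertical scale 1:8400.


VE = horizontal_scale / vertical_scale = 25000 / 8400 ≈ 3.0

3.0x


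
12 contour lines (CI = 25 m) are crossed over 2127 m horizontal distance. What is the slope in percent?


elevation change = 12 * 25 = 300 m
slope = 300 / 2127 * 100 = 14.1%

14.1%


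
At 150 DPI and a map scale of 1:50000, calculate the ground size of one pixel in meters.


pixel_cm = 2.54 / 150 ≈ 0.016933 cm
ground = pixel_cm * 50000 / 100 = 2.54 * 50000 / (150 * 100) = 127000 / 15000 ≈ 8.47 m

8.47 m


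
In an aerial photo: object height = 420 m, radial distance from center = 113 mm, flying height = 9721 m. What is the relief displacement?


d = h * r / H = 420 * 113 / 9721 = 4.88 mm

4.88 mm


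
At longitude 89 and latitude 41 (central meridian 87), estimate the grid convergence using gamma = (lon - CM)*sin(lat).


gamma = (89 - 87) * sin(41) = 2 * 0.656059 = 1.312 degrees

1.312 degrees


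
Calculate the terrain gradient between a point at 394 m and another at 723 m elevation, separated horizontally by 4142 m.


gradient = (723 - 394) / 4142 = 329 / 4142 = 0.0794

0.0794


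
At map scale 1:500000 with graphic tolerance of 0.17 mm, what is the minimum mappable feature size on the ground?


ground = 0.17 mm * 500000 / 1000 = 85.0 m

85.0 m


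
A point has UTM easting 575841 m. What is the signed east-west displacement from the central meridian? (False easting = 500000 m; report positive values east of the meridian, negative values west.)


displacement = 575841 - 500000 = 75841 m

75841 m


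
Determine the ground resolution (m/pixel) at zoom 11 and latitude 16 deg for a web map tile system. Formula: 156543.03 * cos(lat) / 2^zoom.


res = 156543.03 * cos(16) / 2^11 = 156543.03 * 0.9612617 / 2048 = 73.48 m/pixel

73.48 m/pixel


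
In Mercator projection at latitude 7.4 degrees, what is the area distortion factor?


area_distortion = 1/cos^2(7.4) = 1.017

1.017


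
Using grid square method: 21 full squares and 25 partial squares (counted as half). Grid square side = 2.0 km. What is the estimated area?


effective squares = 21 + 25 * 0.5 = 33.5
area = 33.5 * 4.0 = 134.0 km^2

134.0 km^2


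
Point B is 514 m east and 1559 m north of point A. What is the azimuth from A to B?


az = atan2(514, 1559) = 18.2 deg
adjusted to 0-360: 18.2 degrees

18.2 degrees


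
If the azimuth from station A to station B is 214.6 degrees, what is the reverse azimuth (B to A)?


back azimuth = (214.6 + 180) mod 360 = 34.6 degrees

34.6 degrees


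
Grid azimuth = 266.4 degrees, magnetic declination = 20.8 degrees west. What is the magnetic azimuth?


magnetic azimuth = grid azimuth - declination (east +ve)
mag_az = 266.4 - -20.8 = 287.2 degrees

287.2 degrees


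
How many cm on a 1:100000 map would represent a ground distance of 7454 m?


map_cm = 7454 * 100 / 100000 = 7.454 cm ≈ 7.45 cm

7.45 cm


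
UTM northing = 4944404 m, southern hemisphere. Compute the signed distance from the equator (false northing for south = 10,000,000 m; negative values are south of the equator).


For southern: actual = 4944404 - 10000000 = -5055596 m

-5055596 m


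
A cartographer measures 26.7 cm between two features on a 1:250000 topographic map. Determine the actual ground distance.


ground = 26.7 cm * 250000 / 100 = 66750.0 m = 66.75 km

66.75 km


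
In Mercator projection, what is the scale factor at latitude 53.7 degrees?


SF = 1 / cos(53.7) = 1 / 0.592013 = 1.689

1.689


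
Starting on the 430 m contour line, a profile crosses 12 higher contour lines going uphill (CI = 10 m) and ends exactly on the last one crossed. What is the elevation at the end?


elevation = 430 + 12 * 10 = 550 m

550 m


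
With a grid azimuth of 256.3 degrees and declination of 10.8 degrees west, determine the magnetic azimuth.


magnetic azimuth = grid azimuth - declination (east +ve)
mag_az = 256.3 - -10.8 = 267.1 degrees

267.1 degrees


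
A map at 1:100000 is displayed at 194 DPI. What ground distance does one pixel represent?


pixel_cm = 2.54 / 194 ≈ 0.013093 cm
ground = pixel_cm * 100000 / 100 = 2.54 * 100000 / (194 * 100) = 254000 / 19400 ≈ 13.09 m

13.09 m


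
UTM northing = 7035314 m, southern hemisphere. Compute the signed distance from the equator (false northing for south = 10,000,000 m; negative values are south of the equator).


For southern: actual = 7035314 - 10000000 = -2964686 m

-2964686 m


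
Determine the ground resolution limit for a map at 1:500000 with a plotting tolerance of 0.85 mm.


ground = 0.85 mm * 500000 / 1000 = 425.0 m

425.0 m


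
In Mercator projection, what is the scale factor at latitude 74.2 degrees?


SF = 1 / cos(74.2) = 1 / 0.27228 = 3.673

3.673


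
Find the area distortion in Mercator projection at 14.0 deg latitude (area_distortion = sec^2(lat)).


area_distortion = 1/cos^2(14.0) = 1.062

1.062


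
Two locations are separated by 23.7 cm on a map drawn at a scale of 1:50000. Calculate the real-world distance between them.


ground = 23.7 cm * 50000 / 100 = 11850.0 m = 11.85 km

11.85 km


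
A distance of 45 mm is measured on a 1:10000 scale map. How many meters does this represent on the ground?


ground = 45 mm * 10000 / 1000 = 450.0 m

450.0 m


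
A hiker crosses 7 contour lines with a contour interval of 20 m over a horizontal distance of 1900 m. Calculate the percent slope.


elevation change = 7 * 20 = 140 m
slope = 140 / 1900 * 100 = 7.4%

7.4%


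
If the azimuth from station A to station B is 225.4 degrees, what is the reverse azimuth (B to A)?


back azimuth = (225.4 + 180) mod 360 = 45.4 degrees

45.4 degrees


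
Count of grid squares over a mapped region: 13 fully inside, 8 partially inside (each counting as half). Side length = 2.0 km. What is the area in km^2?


effective squares = 13 + 8 * 0.5 = 17.0
area = 17.0 * 4.0 = 68.0 km^2

68.0 km^2


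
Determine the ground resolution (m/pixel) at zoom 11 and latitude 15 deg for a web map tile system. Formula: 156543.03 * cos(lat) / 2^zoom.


res = 156543.03 * cos(15) / 2^11 = 156543.03 * 0.96592583 / 2048 = 73.83 m/pixel

73.83 m/pixel


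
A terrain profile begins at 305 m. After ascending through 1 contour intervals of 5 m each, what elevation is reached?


elevation = 305 + 1 * 5 = 310 m

310 m


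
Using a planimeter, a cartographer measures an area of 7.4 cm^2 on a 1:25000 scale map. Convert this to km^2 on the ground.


ground_area = 7.4 * (25000/100)^2 = 462500.0 m^2 = 0.4625 km^2 ≈ 0.463 km^2

0.463 km^2


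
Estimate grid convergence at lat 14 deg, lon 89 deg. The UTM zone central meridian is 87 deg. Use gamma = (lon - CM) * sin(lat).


gamma = (89 - 87) * sin(14) = 2 * 0.241922 = 0.484 degrees

0.484 degrees


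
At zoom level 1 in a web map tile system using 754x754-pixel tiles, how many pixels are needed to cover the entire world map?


tiles per axis = 2^1 = 2
total tiles = 2^2 = 4
pixels per axis = 2 * 754 = 1508
total pixels = 1508^2 = 2274064

2274064 pixels


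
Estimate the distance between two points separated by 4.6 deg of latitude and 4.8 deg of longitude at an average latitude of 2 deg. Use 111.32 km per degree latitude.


dlat_km = 4.6 * 111.32 = 512.072
dlon_km = 4.8 * 111.32 * cos(2) ≈ 534.01
dist = sqrt(512.072^2 + 534.01^2) ≈ 739.9 km

739.9 km


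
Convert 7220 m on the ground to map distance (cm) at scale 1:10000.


map_cm = 7220 * 100 / 10000 = 72.2 cm

72.2 cm


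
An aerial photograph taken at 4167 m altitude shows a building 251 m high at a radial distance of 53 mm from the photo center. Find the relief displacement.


d = h * r / H = 251 * 53 / 4167 = 3.19 mm

3.19 mm


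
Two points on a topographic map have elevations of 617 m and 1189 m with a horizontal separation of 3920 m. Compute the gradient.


gradient = (1189 - 617) / 3920 = 572 / 3920 = 0.1459

0.1459


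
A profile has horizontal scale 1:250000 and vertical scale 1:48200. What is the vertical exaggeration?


VE = horizontal_scale / vertical_scale = 250000 / 48200 ≈ 5.2

5.2x


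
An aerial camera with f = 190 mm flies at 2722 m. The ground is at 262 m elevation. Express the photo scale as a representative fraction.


scale = f / (H - h) = 190 mm / 2460 m = 190 / 2460000 = 1:12947

1:12947


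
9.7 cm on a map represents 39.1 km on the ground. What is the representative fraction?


ground = 39.1 km = 3910000 cm; RF denominator = ground / map = 3910000 / 9.7 ≈ 403093; RF = 1:403093

1:403093


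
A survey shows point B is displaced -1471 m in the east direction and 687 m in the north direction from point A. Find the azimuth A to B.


az = atan2(-1471, 687) = -65.0 deg
adjusted to 0-360: 295.0 degrees

295.0 degrees


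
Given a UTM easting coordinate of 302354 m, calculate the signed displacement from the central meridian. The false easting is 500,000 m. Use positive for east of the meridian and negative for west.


displacement = 302354 - 500000 = -197646 m

-197646 m


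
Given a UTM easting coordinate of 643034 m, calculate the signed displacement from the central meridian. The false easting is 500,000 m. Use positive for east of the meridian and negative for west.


displacement = 643034 - 500000 = 143034 m

143034 m


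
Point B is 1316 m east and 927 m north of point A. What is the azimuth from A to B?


az = atan2(1316, 927) = 54.8 deg
adjusted to 0-360: 54.8 degrees

54.8 degrees


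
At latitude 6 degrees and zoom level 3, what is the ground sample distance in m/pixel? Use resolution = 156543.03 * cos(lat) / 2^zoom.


res = 156543.03 * cos(6) / 2^3 = 156543.03 * 0.9945219 / 8 = 19460.68 m/pixel

19460.68 m/pixel


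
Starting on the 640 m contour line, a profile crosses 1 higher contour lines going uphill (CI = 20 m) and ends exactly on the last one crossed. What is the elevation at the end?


elevation = 640 + 1 * 20 = 660 m

660 m


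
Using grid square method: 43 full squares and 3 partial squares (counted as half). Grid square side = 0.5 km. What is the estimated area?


effective squares = 43 + 3 * 0.5 = 44.5
area = 44.5 * 0.25 = 11.125 km^2

11.125 km^2


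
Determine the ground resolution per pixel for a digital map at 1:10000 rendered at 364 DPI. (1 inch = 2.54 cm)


pixel_cm = 2.54 / 364 ≈ 0.006978 cm
ground = pixel_cm * 10000 / 100 = 2.54 * 10000 / (364 * 100) = 25400 / 36400 ≈ 0.7 m

0.7 m


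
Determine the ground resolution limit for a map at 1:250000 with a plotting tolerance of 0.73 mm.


ground = 0.73 mm * 250000 / 1000 = 182.5 m

182.5 m


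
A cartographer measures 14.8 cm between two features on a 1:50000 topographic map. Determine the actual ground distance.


ground = 14.8 cm * 50000 / 100 = 7400.0 m = 7.4 km

7.4 km


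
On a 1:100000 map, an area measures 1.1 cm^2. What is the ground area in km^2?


ground_area = 1.1 * (100000/100)^2 = 1100000.0 m^2 = 1.1 km^2

1.1 km^2


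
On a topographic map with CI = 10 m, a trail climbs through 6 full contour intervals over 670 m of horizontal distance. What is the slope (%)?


elevation change = 6 * 10 = 60 m
slope = 60 / 670 * 100 = 9.0%

9.0%


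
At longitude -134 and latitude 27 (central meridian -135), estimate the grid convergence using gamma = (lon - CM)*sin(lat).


gamma = (-134 - -135) * sin(27) = 1 * 0.45399 = 0.454 degrees

0.454 degrees


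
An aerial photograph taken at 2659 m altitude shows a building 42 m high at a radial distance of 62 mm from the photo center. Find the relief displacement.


d = h * r / H = 42 * 62 / 2659 = 0.98 mm

0.98 mm


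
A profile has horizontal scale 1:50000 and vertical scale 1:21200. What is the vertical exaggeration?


VE = horizontal_scale / vertical_scale = 50000 / 21200 ≈ 2.4

2.4x


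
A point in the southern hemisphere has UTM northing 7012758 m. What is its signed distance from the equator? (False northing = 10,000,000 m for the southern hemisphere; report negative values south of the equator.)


For southern: actual = 7012758 - 10000000 = -2987242 m

-2987242 m


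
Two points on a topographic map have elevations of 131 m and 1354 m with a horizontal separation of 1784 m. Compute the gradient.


gradient = (1354 - 131) / 1784 = 1223 / 1784 = 0.6855

0.6855


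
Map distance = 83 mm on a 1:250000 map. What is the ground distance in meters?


ground = 83 mm * 250000 / 1000 = 20750.0 m

20750.0 m


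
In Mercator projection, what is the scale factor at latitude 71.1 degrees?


SF = 1 / cos(71.1) = 1 / 0.323917 = 3.087

3.087


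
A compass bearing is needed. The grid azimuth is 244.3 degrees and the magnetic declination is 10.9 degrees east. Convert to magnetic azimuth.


magnetic azimuth = grid azimuth - declination (east +ve)
mag_az = 244.3 - 10.9 = 233.4 degrees

233.4 degrees


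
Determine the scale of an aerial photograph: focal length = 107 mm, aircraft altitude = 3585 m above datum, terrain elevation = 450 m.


scale = f / (H - h) = 107 mm / 3135 m = 107 / 3135000 = 1:29299

1:29299


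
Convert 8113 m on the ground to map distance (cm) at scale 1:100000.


map_cm = 8113 * 100 / 100000 = 8.113 cm ≈ 8.11 cm

8.11 cm


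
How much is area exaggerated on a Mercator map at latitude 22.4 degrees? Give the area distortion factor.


area_distortion = 1/cos^2(22.4) = 1.17

1.17


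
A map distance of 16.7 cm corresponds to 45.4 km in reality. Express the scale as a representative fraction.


ground = 45.4 km = 4540000 cm; RF denominator = ground / map = 4540000 / 16.7 ≈ 271856; RF = 1:271856

1:271856


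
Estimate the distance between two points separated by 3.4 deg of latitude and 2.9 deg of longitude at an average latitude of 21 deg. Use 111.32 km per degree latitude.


dlat_km = 3.4 * 111.32 = 378.488
dlon_km = 2.9 * 111.32 * cos(21) ≈ 301.386
dist = sqrt(378.488^2 + 301.386^2) ≈ 483.8 km

483.8 km


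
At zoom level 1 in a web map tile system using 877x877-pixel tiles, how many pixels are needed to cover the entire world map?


tiles per axis = 2^1 = 2
total tiles = 2^2 = 4
pixels per axis = 2 * 877 = 1754
total pixels = 1754^2 = 3076516

3076516 pixels


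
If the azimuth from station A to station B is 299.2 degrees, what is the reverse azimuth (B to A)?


back azimuth = (299.2 + 180) mod 360 = 119.2 degrees

119.2 degrees


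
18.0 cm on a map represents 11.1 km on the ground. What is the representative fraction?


ground = 11.1 km = 1110000 cm; RF denominator = ground / map = 1110000 / 18.0 ≈ 61667; RF = 1:61667

1:61667


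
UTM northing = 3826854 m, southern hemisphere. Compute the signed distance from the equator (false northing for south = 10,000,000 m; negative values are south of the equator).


For southern: actual = 3826854 - 10000000 = -6173146 m

-6173146 m


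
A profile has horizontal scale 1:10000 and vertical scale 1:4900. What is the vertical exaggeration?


VE = horizontal_scale / vertical_scale = 10000 / 4900 ≈ 2.0

2.0x


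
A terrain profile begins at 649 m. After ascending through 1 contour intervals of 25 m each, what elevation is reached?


elevation = 649 + 1 * 25 = 674 m

674 m


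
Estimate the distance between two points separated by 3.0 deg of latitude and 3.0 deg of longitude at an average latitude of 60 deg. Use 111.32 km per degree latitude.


dlat_km = 3.0 * 111.32 = 333.96
dlon_km = 3.0 * 111.32 * cos(60) ≈ 166.98
dist = sqrt(333.96^2 + 166.98^2) ≈ 373.4 km

373.4 km


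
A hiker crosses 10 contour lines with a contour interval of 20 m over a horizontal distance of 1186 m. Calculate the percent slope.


elevation change = 10 * 20 = 200 m
slope = 200 / 1186 * 100 = 16.9%

16.9%


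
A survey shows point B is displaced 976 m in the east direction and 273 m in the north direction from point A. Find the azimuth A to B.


az = atan2(976, 273) = 74.4 deg
adjusted to 0-360: 74.4 degrees

74.4 degrees
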